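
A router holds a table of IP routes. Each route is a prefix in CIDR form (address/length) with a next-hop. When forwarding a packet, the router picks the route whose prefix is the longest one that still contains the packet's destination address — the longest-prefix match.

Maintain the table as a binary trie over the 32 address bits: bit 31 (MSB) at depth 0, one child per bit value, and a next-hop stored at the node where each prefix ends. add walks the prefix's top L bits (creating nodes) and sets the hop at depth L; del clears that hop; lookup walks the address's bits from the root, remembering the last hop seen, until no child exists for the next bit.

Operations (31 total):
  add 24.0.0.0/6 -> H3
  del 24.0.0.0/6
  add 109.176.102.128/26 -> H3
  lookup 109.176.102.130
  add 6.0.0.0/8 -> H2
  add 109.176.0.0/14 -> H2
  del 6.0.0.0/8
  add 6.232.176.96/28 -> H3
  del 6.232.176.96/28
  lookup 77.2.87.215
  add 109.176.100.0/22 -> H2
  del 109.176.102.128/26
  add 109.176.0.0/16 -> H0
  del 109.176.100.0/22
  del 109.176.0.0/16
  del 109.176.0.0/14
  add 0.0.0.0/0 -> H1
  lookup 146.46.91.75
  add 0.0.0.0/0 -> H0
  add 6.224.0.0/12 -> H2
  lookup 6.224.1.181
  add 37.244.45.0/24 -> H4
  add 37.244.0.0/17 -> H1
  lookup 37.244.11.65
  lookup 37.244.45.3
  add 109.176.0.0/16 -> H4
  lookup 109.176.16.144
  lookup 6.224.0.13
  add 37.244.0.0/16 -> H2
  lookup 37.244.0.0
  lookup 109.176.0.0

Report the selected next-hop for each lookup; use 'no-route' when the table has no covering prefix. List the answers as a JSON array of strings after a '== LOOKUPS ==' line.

Process each operation:
  + 24.0.0.0/6 (H3) depth=6
  del 24.0.0.0/6 (clear depth 6)
  + 109.176.102.128/26 (H3) depth=26
  Q 109.176.102.130: descend 01101101101100000110011010 ; hops seen [H3] ; pick H3
  + 6.0.0.0/8 (H2) depth=8
  + 109.176.0.0/14 (H2) depth=14
  del 6.0.0.0/8 (clear depth 8)
  + 6.232.176.96/28 (H3) depth=28
  del 6.232.176.96/28 (clear depth 28)
  Q 77.2.87.215: descend 01 ; hops seen [∅] ; pick no-route
  + 109.176.100.0/22 (H2) depth=22
  del 109.176.102.128/26 (clear depth 26)
  + 109.176.0.0/16 (H0) depth=16
  del 109.176.100.0/22 (clear depth 22)
  del 109.176.0.0/16 (clear depth 16)
  del 109.176.0.0/14 (clear depth 14)
  + 0.0.0.0/0 (H1) depth=0
  Q 146.46.91.75: descend ε ; hops seen [H1] ; pick H1
  + 0.0.0.0/0 (H0) depth=0
  + 6.224.0.0/12 (H2) depth=12
  Q 6.224.1.181: descend 000001101110 ; hops seen [H0,H2] ; pick H2
  + 37.244.45.0/24 (H4) depth=24
  + 37.244.0.0/17 (H1) depth=17
  Q 37.244.11.65: descend 001001011111010000 ; hops seen [H0,H1] ; pick H1
  Q 37.244.45.3: descend 001001011111010000101101 ; hops seen [H0,H1,H4] ; pick H4
  + 109.176.0.0/16 (H4) depth=16
  Q 109.176.16.144: descend 01101101101100000 ; hops seen [H0,H4] ; pick H4
  Q 6.224.0.13: descend 000001101110 ; hops seen [H0,H2] ; pick H2
  + 37.244.0.0/16 (H2) depth=16
  Q 37.244.0.0: descend 001001011111010000 ; hops seen [H0,H2,H1] ; pick H1
  Q 109.176.0.0: descend 01101101101100000 ; hops seen [H0,H4] ; pick H4

== LOOKUPS ==
["H3","no-route","H1","H2","H1","H4","H4","H2","H1","H4"]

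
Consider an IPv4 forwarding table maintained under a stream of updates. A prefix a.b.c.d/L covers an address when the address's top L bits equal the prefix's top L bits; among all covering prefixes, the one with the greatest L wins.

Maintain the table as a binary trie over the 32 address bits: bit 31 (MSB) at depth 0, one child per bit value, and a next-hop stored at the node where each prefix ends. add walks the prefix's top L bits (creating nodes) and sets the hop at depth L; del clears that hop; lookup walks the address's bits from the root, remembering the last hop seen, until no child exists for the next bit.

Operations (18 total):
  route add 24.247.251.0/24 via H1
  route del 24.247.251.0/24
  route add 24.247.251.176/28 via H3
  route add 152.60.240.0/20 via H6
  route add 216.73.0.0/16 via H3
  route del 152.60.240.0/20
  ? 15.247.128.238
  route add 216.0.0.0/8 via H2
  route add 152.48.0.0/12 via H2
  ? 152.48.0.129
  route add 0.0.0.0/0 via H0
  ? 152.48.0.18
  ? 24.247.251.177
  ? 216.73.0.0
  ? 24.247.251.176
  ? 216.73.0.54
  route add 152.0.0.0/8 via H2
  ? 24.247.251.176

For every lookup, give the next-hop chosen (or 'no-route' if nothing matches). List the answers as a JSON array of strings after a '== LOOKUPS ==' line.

Process each operation:
  add 24.247.251.0/24 -> H1 at depth 24
  - 24.247.251.0/24 clear@24
  add 24.247.251.176/28 -> H3 at depth 28
  add 152.60.240.0/20 -> H6 at depth 20
  add 216.73.0.0/16 -> H3 at depth 16
  - 152.60.240.0/20 clear@20
  Q 15.247.128.238: descend 000 ; hops seen [∅] ; pick no-route
  add 216.0.0.0/8 -> H2 at depth 8
  add 152.48.0.0/12 -> H2 at depth 12
  Q 152.48.0.129: descend 100110000011 ; hops seen [H2] ; pick H2
  add 0.0.0.0/0 -> H0 at depth 0
  Q 152.48.0.18: descend 100110000011 ; hops seen [H0,H2] ; pick H2
  Q 24.247.251.177: descend 0001100011110111111110111011 ; hops seen [H0,H3] ; pick H3
  Q 216.73.0.0: descend 1101100001001001 ; hops seen [H0,H2,H3] ; pick H3
  Q 24.247.251.176: descend 0001100011110111111110111011 ; hops seen [H0,H3] ; pick H3
  Q 216.73.0.54: descend 1101100001001001 ; hops seen [H0,H2,H3] ; pick H3
  add 152.0.0.0/8 -> H2 at depth 8
  Q 24.247.251.176: descend 0001100011110111111110111011 ; hops seen [H0,H3] ; pick H3

== LOOKUPS ==
["no-route","H2","H2","H3","H3","H3","H3","H3"]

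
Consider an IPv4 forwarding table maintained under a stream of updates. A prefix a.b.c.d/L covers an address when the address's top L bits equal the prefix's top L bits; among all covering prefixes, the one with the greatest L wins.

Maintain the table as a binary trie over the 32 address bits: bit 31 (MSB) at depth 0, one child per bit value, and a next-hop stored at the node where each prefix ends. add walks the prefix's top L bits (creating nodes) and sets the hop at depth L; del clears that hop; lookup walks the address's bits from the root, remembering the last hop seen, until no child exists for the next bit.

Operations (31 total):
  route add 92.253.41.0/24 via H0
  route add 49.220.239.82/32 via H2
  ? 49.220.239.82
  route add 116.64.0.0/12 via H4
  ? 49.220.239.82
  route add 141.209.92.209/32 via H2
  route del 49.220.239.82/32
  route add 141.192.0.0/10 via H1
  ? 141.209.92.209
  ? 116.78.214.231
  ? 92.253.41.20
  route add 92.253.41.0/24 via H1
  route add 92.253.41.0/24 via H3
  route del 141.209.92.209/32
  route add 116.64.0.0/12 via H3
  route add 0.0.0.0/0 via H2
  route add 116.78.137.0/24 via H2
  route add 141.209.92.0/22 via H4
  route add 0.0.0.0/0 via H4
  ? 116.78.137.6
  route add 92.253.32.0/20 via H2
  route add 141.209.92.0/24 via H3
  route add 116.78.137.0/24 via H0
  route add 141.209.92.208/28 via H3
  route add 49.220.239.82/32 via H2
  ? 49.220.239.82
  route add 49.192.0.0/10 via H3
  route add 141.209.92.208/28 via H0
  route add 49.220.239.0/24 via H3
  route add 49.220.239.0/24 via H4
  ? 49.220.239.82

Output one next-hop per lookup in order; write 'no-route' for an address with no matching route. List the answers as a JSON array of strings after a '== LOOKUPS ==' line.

Process each operation:
  + 92.253.41.0/24 (H0) depth=24
  + 49.220.239.82/32 (H2) depth=32
  lookup 49.220.239.82: bits 00110001110111001110111101010010 walk d0:-→d1:-→d2:-→d3:-→d4:-→d5:-→d6:-→d7:-→d8:-→d9:-→d10:-→d11:-→d12:-→d13:-→d14:-→d15:-→d16:-→d17:-→d18:-→d19:-→d20:-→d21:-→d22:-→d23:-→d24:-→d25:-→d26:-→d27:-→d28:-→d29:-→d30:-→d31:-→d32:H2 -> H2
  + 116.64.0.0/12 (H4) depth=12
  lookup 49.220.239.82: bits 00110001110111001110111101010010 walk d0:-→d1:-→d2:-→d3:-→d4:-→d5:-→d6:-→d7:-→d8:-→d9:-→d10:-→d11:-→d12:-→d13:-→d14:-→d15:-→d16:-→d17:-→d18:-→d19:-→d20:-→d21:-→d22:-→d23:-→d24:-→d25:-→d26:-→d27:-→d28:-→d29:-→d30:-→d31:-→d32:H2 -> H2
  + 141.209.92.209/32 (H2) depth=32
  del 49.220.239.82/32 (clear depth 32)
  + 141.192.0.0/10 (H1) depth=10
  lookup 141.209.92.209: bits 10001101110100010101110011010001 walk d0:-→d1:-→d2:-→d3:-→d4:-→d5:-→d6:-→d7:-→d8:-→d9:-→d10:H1→d11:-→d12:-→d13:-→d14:-→d15:-→d16:-→d17:-→d18:-→d19:-→d20:-→d21:-→d22:-→d23:-→d24:-→d25:-→d26:-→d27:-→d28:-→d29:-→d30:-→d31:-→d32:H2 -> H2
  lookup 116.78.214.231: bits 011101000100 walk d0:-→d1:-→d2:-→d3:-→d4:-→d5:-→d6:-→d7:-→d8:-→d9:-→d10:-→d11:-→d12:H4 -> H4
  lookup 92.253.41.20: bits 010111001111110100101001 walk d0:-→d1:-→d2:-→d3:-→d4:-→d5:-→d6:-→d7:-→d8:-→d9:-→d10:-→d11:-→d12:-→d13:-→d14:-→d15:-→d16:-→d17:-→d18:-→d19:-→d20:-→d21:-→d22:-→d23:-→d24:H0 -> H0
  + 92.253.41.0/24 (H1) depth=24
  + 92.253.41.0/24 (H3) depth=24
  del 141.209.92.209/32 (clear depth 32)
  + 116.64.0.0/12 (H3) depth=12
  + 0.0.0.0/0 (H2) depth=0
  + 116.78.137.0/24 (H2) depth=24
  + 141.209.92.0/22 (H4) depth=22
  + 0.0.0.0/0 (H4) depth=0
  lookup 116.78.137.6: bits 011101000100111010001001 walk d0:H4→d1:-→d2:-→d3:-→d4:-→d5:-→d6:-→d7:-→d8:-→d9:-→d10:-→d11:-→d12:H3→d13:-→d14:-→d15:-→d16:-→d17:-→d18:-→d19:-→d20:-→d21:-→d22:-→d23:-→d24:H2 -> H2
  + 92.253.32.0/20 (H2) depth=20
  + 141.209.92.0/24 (H3) depth=24
  + 116.78.137.0/24 (H0) depth=24
  + 141.209.92.208/28 (H3) depth=28
  + 49.220.239.82/32 (H2) depth=32
  lookup 49.220.239.82: bits 00110001110111001110111101010010 walk d0:H4→d1:-→d2:-→d3:-→d4:-→d5:-→d6:-→d7:-→d8:-→d9:-→d10:-→d11:-→d12:-→d13:-→d14:-→d15:-→d16:-→d17:-→d18:-→d19:-→d20:-→d21:-→d22:-→d23:-→d24:-→d25:-→d26:-→d27:-→d28:-→d29:-→d30:-→d31:-→d32:H2 -> H2
  + 49.192.0.0/10 (H3) depth=10
  + 141.209.92.208/28 (H0) depth=28
  + 49.220.239.0/24 (H3) depth=24
  + 49.220.239.0/24 (H4) depth=24
  lookup 49.220.239.82: bits 00110001110111001110111101010010 walk d0:H4→d1:-→d2:-→d3:-→d4:-→d5:-→d6:-→d7:-→d8:-→d9:-→d10:H3→d11:-→d12:-→d13:-→d14:-→d15:-→d16:-→d17:-→d18:-→d19:-→d20:-→d21:-→d22:-→d23:-→d24:H4→d25:-→d26:-→d27:-→d28:-→d29:-→d30:-→d31:-→d32:H2 -> H2

== LOOKUPS ==
["H2","H2","H2","H4","H0","H2","H2","H2"]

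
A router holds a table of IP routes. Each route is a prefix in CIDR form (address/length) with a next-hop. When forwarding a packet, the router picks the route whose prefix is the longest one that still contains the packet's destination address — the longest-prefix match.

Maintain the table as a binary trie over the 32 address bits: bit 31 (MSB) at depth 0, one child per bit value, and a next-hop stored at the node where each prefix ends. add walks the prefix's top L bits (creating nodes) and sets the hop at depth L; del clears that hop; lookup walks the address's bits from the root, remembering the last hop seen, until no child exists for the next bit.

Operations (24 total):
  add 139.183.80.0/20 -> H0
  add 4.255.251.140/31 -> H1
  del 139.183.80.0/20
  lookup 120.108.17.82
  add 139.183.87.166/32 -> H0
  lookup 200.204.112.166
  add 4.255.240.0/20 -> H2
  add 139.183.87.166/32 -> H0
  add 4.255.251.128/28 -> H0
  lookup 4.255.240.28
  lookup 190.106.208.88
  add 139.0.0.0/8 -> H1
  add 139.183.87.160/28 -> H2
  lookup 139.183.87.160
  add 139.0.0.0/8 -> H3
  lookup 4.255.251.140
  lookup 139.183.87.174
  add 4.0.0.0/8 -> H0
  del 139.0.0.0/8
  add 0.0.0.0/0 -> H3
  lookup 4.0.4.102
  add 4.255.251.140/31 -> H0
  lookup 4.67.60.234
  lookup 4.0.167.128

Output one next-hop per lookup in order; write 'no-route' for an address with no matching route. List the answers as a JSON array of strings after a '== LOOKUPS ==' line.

Trace:
  add 139.183.80.0/20 -> H0 at depth 20
  add 4.255.251.140/31 -> H1 at depth 31
  - 139.183.80.0/20 clear@20
  ? 120.108.17.82  path d0:-→d1:-  best=no-route
  add 139.183.87.166/32 -> H0 at depth 32
  ? 200.204.112.166  path d0:-→d1:-  best=no-route
  add 4.255.240.0/20 -> H2 at depth 20
  add 139.183.87.166/32 -> H0 at depth 32
  add 4.255.251.128/28 -> H0 at depth 28
  ? 4.255.240.28  path d0:-→d1:-→d2:-→d3:-→d4:-→d5:-→d6:-→d7:-→d8:-→d9:-→d10:-→d11:-→d12:-→d13:-→d14:-→d15:-→d16:-→d17:-→d18:-→d19:-→d20:H2  best=H2
  ? 190.106.208.88  path d0:-→d1:-→d2:-  best=no-route
  add 139.0.0.0/8 -> H1 at depth 8
  add 139.183.87.160/28 -> H2 at depth 28
  ? 139.183.87.160  path d0:-→d1:-→d2:-→d3:-→d4:-→d5:-→d6:-→d7:-→d8:H1→d9:-→d10:-→d11:-→d12:-→d13:-→d14:-→d15:-→d16:-→d17:-→d18:-→d19:-→d20:-→d21:-→d22:-→d23:-→d24:-→d25:-→d26:-→d27:-→d28:H2→d29:-  best=H2
  add 139.0.0.0/8 -> H3 at depth 8
  ? 4.255.251.140  path d0:-→d1:-→d2:-→d3:-→d4:-→d5:-→d6:-→d7:-→d8:-→d9:-→d10:-→d11:-→d12:-→d13:-→d14:-→d15:-→d16:-→d17:-→d18:-→d19:-→d20:H2→d21:-→d22:-→d23:-→d24:-→d25:-→d26:-→d27:-→d28:H0→d29:-→d30:-→d31:H1  best=H1
  ? 139.183.87.174  path d0:-→d1:-→d2:-→d3:-→d4:-→d5:-→d6:-→d7:-→d8:H3→d9:-→d10:-→d11:-→d12:-→d13:-→d14:-→d15:-→d16:-→d17:-→d18:-→d19:-→d20:-→d21:-→d22:-→d23:-→d24:-→d25:-→d26:-→d27:-→d28:H2  best=H2
  add 4.0.0.0/8 -> H0 at depth 8
  - 139.0.0.0/8 clear@8
  add 0.0.0.0/0 -> H3 at depth 0
  ? 4.0.4.102  path d0:H3→d1:-→d2:-→d3:-→d4:-→d5:-→d6:-→d7:-→d8:H0  best=H0
  add 4.255.251.140/31 -> H0 at depth 31
  ? 4.67.60.234  path d0:H3→d1:-→d2:-→d3:-→d4:-→d5:-→d6:-→d7:-→d8:H0  best=H0
  ? 4.0.167.128  path d0:H3→d1:-→d2:-→d3:-→d4:-→d5:-→d6:-→d7:-→d8:H0  best=H0

== LOOKUPS ==
["no-route","no-route","H2","no-route","H2","H1","H2","H0","H0","H0"]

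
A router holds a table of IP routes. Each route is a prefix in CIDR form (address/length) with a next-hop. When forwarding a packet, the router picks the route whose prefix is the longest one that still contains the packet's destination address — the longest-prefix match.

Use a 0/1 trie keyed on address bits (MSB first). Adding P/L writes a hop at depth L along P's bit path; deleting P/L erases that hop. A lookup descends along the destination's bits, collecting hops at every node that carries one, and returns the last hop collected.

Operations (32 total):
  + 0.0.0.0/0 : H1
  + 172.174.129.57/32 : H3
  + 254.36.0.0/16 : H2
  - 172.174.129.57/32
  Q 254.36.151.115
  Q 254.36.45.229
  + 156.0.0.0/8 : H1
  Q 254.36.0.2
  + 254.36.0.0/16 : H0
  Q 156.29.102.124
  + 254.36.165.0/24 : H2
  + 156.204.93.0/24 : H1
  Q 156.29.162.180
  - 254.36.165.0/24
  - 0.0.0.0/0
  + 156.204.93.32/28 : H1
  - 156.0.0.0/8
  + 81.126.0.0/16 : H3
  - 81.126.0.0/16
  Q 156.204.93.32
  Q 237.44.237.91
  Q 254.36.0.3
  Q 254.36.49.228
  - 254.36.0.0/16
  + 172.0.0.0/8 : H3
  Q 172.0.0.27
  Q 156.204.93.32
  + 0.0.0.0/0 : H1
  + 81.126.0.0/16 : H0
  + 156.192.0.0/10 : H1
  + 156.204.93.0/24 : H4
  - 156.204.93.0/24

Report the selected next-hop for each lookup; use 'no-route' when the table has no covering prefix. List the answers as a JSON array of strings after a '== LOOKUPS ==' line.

Process each operation:
  + 0.0.0.0/0 (H1) depth=0
  + 172.174.129.57/32 (H3) depth=32
  + 254.36.0.0/16 (H2) depth=16
  del 172.174.129.57/32 (clear depth 32)
  lookup 254.36.151.115: bits 1111111000100100 walk d0:H1→d1:-→d2:-→d3:-→d4:-→d5:-→d6:-→d7:-→d8:-→d9:-→d10:-→d11:-→d12:-→d13:-→d14:-→d15:-→d16:H2 -> H2
  lookup 254.36.45.229: bits 1111111000100100 walk d0:H1→d1:-→d2:-→d3:-→d4:-→d5:-→d6:-→d7:-→d8:-→d9:-→d10:-→d11:-→d12:-→d13:-→d14:-→d15:-→d16:H2 -> H2
  + 156.0.0.0/8 (H1) depth=8
  lookup 254.36.0.2: bits 1111111000100100 walk d0:H1→d1:-→d2:-→d3:-→d4:-→d5:-→d6:-→d7:-→d8:-→d9:-→d10:-→d11:-→d12:-→d13:-→d14:-→d15:-→d16:H2 -> H2
  + 254.36.0.0/16 (H0) depth=16
  lookup 156.29.102.124: bits 10011100 walk d0:H1→d1:-→d2:-→d3:-→d4:-→d5:-→d6:-→d7:-→d8:H1 -> H1
  + 254.36.165.0/24 (H2) depth=24
  + 156.204.93.0/24 (H1) depth=24
  lookup 156.29.162.180: bits 10011100 walk d0:H1→d1:-→d2:-→d3:-→d4:-→d5:-→d6:-→d7:-→d8:H1 -> H1
  del 254.36.165.0/24 (clear depth 24)
  del 0.0.0.0/0 (clear depth 0)
  + 156.204.93.32/28 (H1) depth=28
  del 156.0.0.0/8 (clear depth 8)
  + 81.126.0.0/16 (H3) depth=16
  del 81.126.0.0/16 (clear depth 16)
  lookup 156.204.93.32: bits 1001110011001100010111010010 walk d0:-→d1:-→d2:-→d3:-→d4:-→d5:-→d6:-→d7:-→d8:-→d9:-→d10:-→d11:-→d12:-→d13:-→d14:-→d15:-→d16:-→d17:-→d18:-→d19:-→d20:-→d21:-→d22:-→d23:-→d24:H1→d25:-→d26:-→d27:-→d28:H1 -> H1
  lookup 237.44.237.91: bits 111 walk d0:-→d1:-→d2:-→d3:- -> no-route
  lookup 254.36.0.3: bits 1111111000100100 walk d0:-→d1:-→d2:-→d3:-→d4:-→d5:-→d6:-→d7:-→d8:-→d9:-→d10:-→d11:-→d12:-→d13:-→d14:-→d15:-→d16:H0 -> H0
  lookup 254.36.49.228: bits 1111111000100100 walk d0:-→d1:-→d2:-→d3:-→d4:-→d5:-→d6:-→d7:-→d8:-→d9:-→d10:-→d11:-→d12:-→d13:-→d14:-→d15:-→d16:H0 -> H0
  del 254.36.0.0/16 (clear depth 16)
  + 172.0.0.0/8 (H3) depth=8
  lookup 172.0.0.27: bits 10101100 walk d0:-→d1:-→d2:-→d3:-→d4:-→d5:-→d6:-→d7:-→d8:H3 -> H3
  lookup 156.204.93.32: bits 1001110011001100010111010010 walk d0:-→d1:-→d2:-→d3:-→d4:-→d5:-→d6:-→d7:-→d8:-→d9:-→d10:-→d11:-→d12:-→d13:-→d14:-→d15:-→d16:-→d17:-→d18:-→d19:-→d20:-→d21:-→d22:-→d23:-→d24:H1→d25:-→d26:-→d27:-→d28:H1 -> H1
  + 0.0.0.0/0 (H1) depth=0
  + 81.126.0.0/16 (H0) depth=16
  + 156.192.0.0/10 (H1) depth=10
  + 156.204.93.0/24 (H4) depth=24
  del 156.204.93.0/24 (clear depth 24)

== LOOKUPS ==
["H2","H2","H2","H1","H1","H1","no-route","H0","H0","H3","H1"]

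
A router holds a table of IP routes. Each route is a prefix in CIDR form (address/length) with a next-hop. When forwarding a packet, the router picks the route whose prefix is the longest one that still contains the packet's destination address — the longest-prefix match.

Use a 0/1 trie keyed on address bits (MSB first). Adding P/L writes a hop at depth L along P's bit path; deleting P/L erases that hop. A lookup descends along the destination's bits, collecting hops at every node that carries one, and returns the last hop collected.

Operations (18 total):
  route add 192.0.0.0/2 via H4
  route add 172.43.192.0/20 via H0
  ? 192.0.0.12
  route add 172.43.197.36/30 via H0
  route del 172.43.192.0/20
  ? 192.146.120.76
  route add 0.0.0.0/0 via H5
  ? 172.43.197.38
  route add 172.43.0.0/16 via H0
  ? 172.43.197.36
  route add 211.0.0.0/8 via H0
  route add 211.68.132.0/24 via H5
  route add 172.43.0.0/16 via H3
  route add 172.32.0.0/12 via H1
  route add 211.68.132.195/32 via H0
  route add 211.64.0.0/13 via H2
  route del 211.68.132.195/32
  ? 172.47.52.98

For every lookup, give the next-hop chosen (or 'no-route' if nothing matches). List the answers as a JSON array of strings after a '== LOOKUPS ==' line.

Trace:
  + 192.0.0.0/2 (H4) depth=2
  + 172.43.192.0/20 (H0) depth=20
  ? 192.0.0.12  path d0:-→d1:-→d2:H4  best=H4
  + 172.43.197.36/30 (H0) depth=30
  - 172.43.192.0/20 clear@20
  ? 192.146.120.76  path d0:-→d1:-→d2:H4  best=H4
  + 0.0.0.0/0 (H5) depth=0
  ? 172.43.197.38  path d0:H5→d1:-→d2:-→d3:-→d4:-→d5:-→d6:-→d7:-→d8:-→d9:-→d10:-→d11:-→d12:-→d13:-→d14:-→d15:-→d16:-→d17:-→d18:-→d19:-→d20:-→d21:-→d22:-→d23:-→d24:-→d25:-→d26:-→d27:-→d28:-→d29:-→d30:H0  best=H0
  + 172.43.0.0/16 (H0) depth=16
  ? 172.43.197.36  path d0:H5→d1:-→d2:-→d3:-→d4:-→d5:-→d6:-→d7:-→d8:-→d9:-→d10:-→d11:-→d12:-→d13:-→d14:-→d15:-→d16:H0→d17:-→d18:-→d19:-→d20:-→d21:-→d22:-→d23:-→d24:-→d25:-→d26:-→d27:-→d28:-→d29:-→d30:H0  best=H0
  + 211.0.0.0/8 (H0) depth=8
  + 211.68.132.0/24 (H5) depth=24
  + 172.43.0.0/16 (H3) depth=16
  + 172.32.0.0/12 (H1) depth=12
  + 211.68.132.195/32 (H0) depth=32
  + 211.64.0.0/13 (H2) depth=13
  - 211.68.132.195/32 clear@32
  ? 172.47.52.98  path d0:H5→d1:-→d2:-→d3:-→d4:-→d5:-→d6:-→d7:-→d8:-→d9:-→d10:-→d11:-→d12:H1→d13:-  best=H1

== LOOKUPS ==
["H4","H4","H0","H0","H1"]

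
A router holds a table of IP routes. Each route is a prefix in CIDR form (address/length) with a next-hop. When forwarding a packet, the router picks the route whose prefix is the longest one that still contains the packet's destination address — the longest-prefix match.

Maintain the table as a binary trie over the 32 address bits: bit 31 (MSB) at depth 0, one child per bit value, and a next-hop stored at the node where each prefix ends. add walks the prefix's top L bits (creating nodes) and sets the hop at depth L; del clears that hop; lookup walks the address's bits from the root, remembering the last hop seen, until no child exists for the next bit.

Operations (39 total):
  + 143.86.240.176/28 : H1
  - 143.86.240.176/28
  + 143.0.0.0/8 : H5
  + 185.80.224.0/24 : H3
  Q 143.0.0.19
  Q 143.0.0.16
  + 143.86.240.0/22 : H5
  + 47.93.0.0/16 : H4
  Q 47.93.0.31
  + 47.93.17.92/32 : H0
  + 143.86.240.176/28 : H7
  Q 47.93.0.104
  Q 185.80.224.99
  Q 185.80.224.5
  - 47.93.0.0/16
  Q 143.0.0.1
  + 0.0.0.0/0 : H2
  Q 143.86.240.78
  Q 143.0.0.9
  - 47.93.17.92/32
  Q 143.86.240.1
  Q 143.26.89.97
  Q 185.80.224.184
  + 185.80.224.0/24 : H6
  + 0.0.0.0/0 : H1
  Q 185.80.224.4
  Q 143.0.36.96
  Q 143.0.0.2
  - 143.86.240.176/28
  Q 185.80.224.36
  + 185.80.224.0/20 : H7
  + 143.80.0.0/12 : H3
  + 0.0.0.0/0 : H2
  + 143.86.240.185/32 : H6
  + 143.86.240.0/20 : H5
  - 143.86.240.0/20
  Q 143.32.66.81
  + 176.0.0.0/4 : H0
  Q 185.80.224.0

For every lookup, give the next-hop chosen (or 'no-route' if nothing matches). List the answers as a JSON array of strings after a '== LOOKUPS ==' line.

Trace:
  add 143.86.240.176/28 -> H1 at depth 28
  del 143.86.240.176/28 (clear depth 28)
  add 143.0.0.0/8 -> H5 at depth 8
  add 185.80.224.0/24 -> H3 at depth 24
  ? 143.0.0.19  path d0:-→d1:-→d2:-→d3:-→d4:-→d5:-→d6:-→d7:-→d8:H5→d9:-  best=H5
  ? 143.0.0.16  path d0:-→d1:-→d2:-→d3:-→d4:-→d5:-→d6:-→d7:-→d8:H5→d9:-  best=H5
  add 143.86.240.0/22 -> H5 at depth 22
  add 47.93.0.0/16 -> H4 at depth 16
  ? 47.93.0.31  path d0:-→d1:-→d2:-→d3:-→d4:-→d5:-→d6:-→d7:-→d8:-→d9:-→d10:-→d11:-→d12:-→d13:-→d14:-→d15:-→d16:H4  best=H4
  add 47.93.17.92/32 -> H0 at depth 32
  add 143.86.240.176/28 -> H7 at depth 28
  ? 47.93.0.104  path d0:-→d1:-→d2:-→d3:-→d4:-→d5:-→d6:-→d7:-→d8:-→d9:-→d10:-→d11:-→d12:-→d13:-→d14:-→d15:-→d16:H4→d17:-→d18:-→d19:-  best=H4
  ? 185.80.224.99  path d0:-→d1:-→d2:-→d3:-→d4:-→d5:-→d6:-→d7:-→d8:-→d9:-→d10:-→d11:-→d12:-→d13:-→d14:-→d15:-→d16:-→d17:-→d18:-→d19:-→d20:-→d21:-→d22:-→d23:-→d24:H3  best=H3
  ? 185.80.224.5  path d0:-→d1:-→d2:-→d3:-→d4:-→d5:-→d6:-→d7:-→d8:-→d9:-→d10:-→d11:-→d12:-→d13:-→d14:-→d15:-→d16:-→d17:-→d18:-→d19:-→d20:-→d21:-→d22:-→d23:-→d24:H3  best=H3
  del 47.93.0.0/16 (clear depth 16)
  ? 143.0.0.1  path d0:-→d1:-→d2:-→d3:-→d4:-→d5:-→d6:-→d7:-→d8:H5→d9:-  best=H5
  add 0.0.0.0/0 -> H2 at depth 0
  ? 143.86.240.78  path d0:H2→d1:-→d2:-→d3:-→d4:-→d5:-→d6:-→d7:-→d8:H5→d9:-→d10:-→d11:-→d12:-→d13:-→d14:-→d15:-→d16:-→d17:-→d18:-→d19:-→d20:-→d21:-→d22:H5→d23:-→d24:-  best=H5
  ? 143.0.0.9  path d0:H2→d1:-→d2:-→d3:-→d4:-→d5:-→d6:-→d7:-→d8:H5→d9:-  best=H5
  del 47.93.17.92/32 (clear depth 32)
  ? 143.86.240.1  path d0:H2→d1:-→d2:-→d3:-→d4:-→d5:-→d6:-→d7:-→d8:H5→d9:-→d10:-→d11:-→d12:-→d13:-→d14:-→d15:-→d16:-→d17:-→d18:-→d19:-→d20:-→d21:-→d22:H5→d23:-→d24:-  best=H5
  ? 143.26.89.97  path d0:H2→d1:-→d2:-→d3:-→d4:-→d5:-→d6:-→d7:-→d8:H5→d9:-  best=H5
  ? 185.80.224.184  path d0:H2→d1:-→d2:-→d3:-→d4:-→d5:-→d6:-→d7:-→d8:-→d9:-→d10:-→d11:-→d12:-→d13:-→d14:-→d15:-→d16:-→d17:-→d18:-→d19:-→d20:-→d21:-→d22:-→d23:-→d24:H3  best=H3
  add 185.80.224.0/24 -> H6 at depth 24
  add 0.0.0.0/0 -> H1 at depth 0
  ? 185.80.224.4  path d0:H1→d1:-→d2:-→d3:-→d4:-→d5:-→d6:-→d7:-→d8:-→d9:-→d10:-→d11:-→d12:-→d13:-→d14:-→d15:-→d16:-→d17:-→d18:-→d19:-→d20:-→d21:-→d22:-→d23:-→d24:H6  best=H6
  ? 143.0.36.96  path d0:H1→d1:-→d2:-→d3:-→d4:-→d5:-→d6:-→d7:-→d8:H5→d9:-  best=H5
  ? 143.0.0.2  path d0:H1→d1:-→d2:-→d3:-→d4:-→d5:-→d6:-→d7:-→d8:H5→d9:-  best=H5
  del 143.86.240.176/28 (clear depth 28)
  ? 185.80.224.36  path d0:H1→d1:-→d2:-→d3:-→d4:-→d5:-→d6:-→d7:-→d8:-→d9:-→d10:-→d11:-→d12:-→d13:-→d14:-→d15:-→d16:-→d17:-→d18:-→d19:-→d20:-→d21:-→d22:-→d23:-→d24:H6  best=H6
  add 185.80.224.0/20 -> H7 at depth 20
  add 143.80.0.0/12 -> H3 at depth 12
  add 0.0.0.0/0 -> H2 at depth 0
  add 143.86.240.185/32 -> H6 at depth 32
  add 143.86.240.0/20 -> H5 at depth 20
  del 143.86.240.0/20 (clear depth 20)
  ? 143.32.66.81  path d0:H2→d1:-→d2:-→d3:-→d4:-→d5:-→d6:-→d7:-→d8:H5→d9:-  best=H5
  add 176.0.0.0/4 -> H0 at depth 4
  ? 185.80.224.0  path d0:H2→d1:-→d2:-→d3:-→d4:H0→d5:-→d6:-→d7:-→d8:-→d9:-→d10:-→d11:-→d12:-→d13:-→d14:-→d15:-→d16:-→d17:-→d18:-→d19:-→d20:H7→d21:-→d22:-→d23:-→d24:H6  best=H6

== LOOKUPS ==
["H5","H5","H4","H4","H3","H3","H5","H5","H5","H5","H5","H3","H6","H5","H5","H6","H5","H6"]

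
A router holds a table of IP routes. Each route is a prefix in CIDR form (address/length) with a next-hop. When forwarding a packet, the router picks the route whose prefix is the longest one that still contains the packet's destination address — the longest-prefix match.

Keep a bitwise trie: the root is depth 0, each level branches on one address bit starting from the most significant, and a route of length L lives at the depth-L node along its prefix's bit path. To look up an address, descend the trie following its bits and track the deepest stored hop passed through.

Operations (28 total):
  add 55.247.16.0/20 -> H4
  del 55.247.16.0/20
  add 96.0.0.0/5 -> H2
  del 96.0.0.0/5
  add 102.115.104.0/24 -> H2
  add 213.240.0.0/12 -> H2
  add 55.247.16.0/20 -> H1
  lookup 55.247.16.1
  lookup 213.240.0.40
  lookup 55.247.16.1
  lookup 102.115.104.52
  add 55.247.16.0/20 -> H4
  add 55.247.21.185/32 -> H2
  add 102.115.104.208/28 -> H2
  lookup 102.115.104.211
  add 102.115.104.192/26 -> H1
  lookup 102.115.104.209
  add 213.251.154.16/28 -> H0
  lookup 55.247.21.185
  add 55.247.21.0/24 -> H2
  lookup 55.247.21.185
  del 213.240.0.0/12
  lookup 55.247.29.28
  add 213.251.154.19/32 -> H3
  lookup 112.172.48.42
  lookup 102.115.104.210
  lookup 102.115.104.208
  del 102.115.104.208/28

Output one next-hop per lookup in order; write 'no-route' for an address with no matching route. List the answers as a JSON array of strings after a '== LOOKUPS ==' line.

Trace:
  + 55.247.16.0/20 (H4) depth=20
  del 55.247.16.0/20 (clear depth 20)
  + 96.0.0.0/5 (H2) depth=5
  del 96.0.0.0/5 (clear depth 5)
  + 102.115.104.0/24 (H2) depth=24
  + 213.240.0.0/12 (H2) depth=12
  + 55.247.16.0/20 (H1) depth=20
  ? 55.247.16.1  path d0:-→d1:-→d2:-→d3:-→d4:-→d5:-→d6:-→d7:-→d8:-→d9:-→d10:-→d11:-→d12:-→d13:-→d14:-→d15:-→d16:-→d17:-→d18:-→d19:-→d20:H1  best=H1
  ? 213.240.0.40  path d0:-→d1:-→d2:-→d3:-→d4:-→d5:-→d6:-→d7:-→d8:-→d9:-→d10:-→d11:-→d12:H2  best=H2
  ? 55.247.16.1  path d0:-→d1:-→d2:-→d3:-→d4:-→d5:-→d6:-→d7:-→d8:-→d9:-→d10:-→d11:-→d12:-→d13:-→d14:-→d15:-→d16:-→d17:-→d18:-→d19:-→d20:H1  best=H1
  ? 102.115.104.52  path d0:-→d1:-→d2:-→d3:-→d4:-→d5:-→d6:-→d7:-→d8:-→d9:-→d10:-→d11:-→d12:-→d13:-→d14:-→d15:-→d16:-→d17:-→d18:-→d19:-→d20:-→d21:-→d22:-→d23:-→d24:H2  best=H2
  + 55.247.16.0/20 (H4) depth=20
  + 55.247.21.185/32 (H2) depth=32
  + 102.115.104.208/28 (H2) depth=28
  ? 102.115.104.211  path d0:-→d1:-→d2:-→d3:-→d4:-→d5:-→d6:-→d7:-→d8:-→d9:-→d10:-→d11:-→d12:-→d13:-→d14:-→d15:-→d16:-→d17:-→d18:-→d19:-→d20:-→d21:-→d22:-→d23:-→d24:H2→d25:-→d26:-→d27:-→d28:H2  best=H2
  + 102.115.104.192/26 (H1) depth=26
  ? 102.115.104.209  path d0:-→d1:-→d2:-→d3:-→d4:-→d5:-→d6:-→d7:-→d8:-→d9:-→d10:-→d11:-→d12:-→d13:-→d14:-→d15:-→d16:-→d17:-→d18:-→d19:-→d20:-→d21:-→d22:-→d23:-→d24:H2→d25:-→d26:H1→d27:-→d28:H2  best=H2
  + 213.251.154.16/28 (H0) depth=28
  ? 55.247.21.185  path d0:-→d1:-→d2:-→d3:-→d4:-→d5:-→d6:-→d7:-→d8:-→d9:-→d10:-→d11:-→d12:-→d13:-→d14:-→d15:-→d16:-→d17:-→d18:-→d19:-→d20:H4→d21:-→d22:-→d23:-→d24:-→d25:-→d26:-→d27:-→d28:-→d29:-→d30:-→d31:-→d32:H2  best=H2
  + 55.247.21.0/24 (H2) depth=24
  ? 55.247.21.185  path d0:-→d1:-→d2:-→d3:-→d4:-→d5:-→d6:-→d7:-→d8:-→d9:-→d10:-→d11:-→d12:-→d13:-→d14:-→d15:-→d16:-→d17:-→d18:-→d19:-→d20:H4→d21:-→d22:-→d23:-→d24:H2→d25:-→d26:-→d27:-→d28:-→d29:-→d30:-→d31:-→d32:H2  best=H2
  del 213.240.0.0/12 (clear depth 12)
  ? 55.247.29.28  path d0:-→d1:-→d2:-→d3:-→d4:-→d5:-→d6:-→d7:-→d8:-→d9:-→d10:-→d11:-→d12:-→d13:-→d14:-→d15:-→d16:-→d17:-→d18:-→d19:-→d20:H4  best=H4
  + 213.251.154.19/32 (H3) depth=32
  ? 112.172.48.42  path d0:-→d1:-→d2:-→d3:-  best=no-route
  ? 102.115.104.210  path d0:-→d1:-→d2:-→d3:-→d4:-→d5:-→d6:-→d7:-→d8:-→d9:-→d10:-→d11:-→d12:-→d13:-→d14:-→d15:-→d16:-→d17:-→d18:-→d19:-→d20:-→d21:-→d22:-→d23:-→d24:H2→d25:-→d26:H1→d27:-→d28:H2  best=H2
  ? 102.115.104.208  path d0:-→d1:-→d2:-→d3:-→d4:-→d5:-→d6:-→d7:-→d8:-→d9:-→d10:-→d11:-→d12:-→d13:-→d14:-→d15:-→d16:-→d17:-→d18:-→d19:-→d20:-→d21:-→d22:-→d23:-→d24:H2→d25:-→d26:H1→d27:-→d28:H2  best=H2
  del 102.115.104.208/28 (clear depth 28)

== LOOKUPS ==
["H1","H2","H1","H2","H2","H2","H2","H2","H4","no-route","H2","H2"]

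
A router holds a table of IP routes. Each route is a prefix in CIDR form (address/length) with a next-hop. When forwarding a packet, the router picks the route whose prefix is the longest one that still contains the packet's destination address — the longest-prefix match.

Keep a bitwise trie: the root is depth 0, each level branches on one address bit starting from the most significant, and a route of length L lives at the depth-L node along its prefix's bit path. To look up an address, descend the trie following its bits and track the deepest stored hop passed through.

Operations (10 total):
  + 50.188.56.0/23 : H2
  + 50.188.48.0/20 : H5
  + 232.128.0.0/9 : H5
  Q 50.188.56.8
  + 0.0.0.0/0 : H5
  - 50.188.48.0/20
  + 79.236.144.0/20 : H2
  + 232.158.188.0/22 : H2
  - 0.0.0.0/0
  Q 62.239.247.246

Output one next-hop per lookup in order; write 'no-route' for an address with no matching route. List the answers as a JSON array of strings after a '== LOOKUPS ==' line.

Trace:
  + 50.188.56.0/23 (H2) depth=23
  + 50.188.48.0/20 (H5) depth=20
  + 232.128.0.0/9 (H5) depth=9
  Q 50.188.56.8: descend 00110010101111000011100 ; hops seen [H5,H2] ; pick H2
  + 0.0.0.0/0 (H5) depth=0
  del 50.188.48.0/20 (clear depth 20)
  + 79.236.144.0/20 (H2) depth=20
  + 232.158.188.0/22 (H2) depth=22
  del 0.0.0.0/0 (clear depth 0)
  Q 62.239.247.246: descend 0011 ; hops seen [∅] ; pick no-route

== LOOKUPS ==
["H2","no-route"]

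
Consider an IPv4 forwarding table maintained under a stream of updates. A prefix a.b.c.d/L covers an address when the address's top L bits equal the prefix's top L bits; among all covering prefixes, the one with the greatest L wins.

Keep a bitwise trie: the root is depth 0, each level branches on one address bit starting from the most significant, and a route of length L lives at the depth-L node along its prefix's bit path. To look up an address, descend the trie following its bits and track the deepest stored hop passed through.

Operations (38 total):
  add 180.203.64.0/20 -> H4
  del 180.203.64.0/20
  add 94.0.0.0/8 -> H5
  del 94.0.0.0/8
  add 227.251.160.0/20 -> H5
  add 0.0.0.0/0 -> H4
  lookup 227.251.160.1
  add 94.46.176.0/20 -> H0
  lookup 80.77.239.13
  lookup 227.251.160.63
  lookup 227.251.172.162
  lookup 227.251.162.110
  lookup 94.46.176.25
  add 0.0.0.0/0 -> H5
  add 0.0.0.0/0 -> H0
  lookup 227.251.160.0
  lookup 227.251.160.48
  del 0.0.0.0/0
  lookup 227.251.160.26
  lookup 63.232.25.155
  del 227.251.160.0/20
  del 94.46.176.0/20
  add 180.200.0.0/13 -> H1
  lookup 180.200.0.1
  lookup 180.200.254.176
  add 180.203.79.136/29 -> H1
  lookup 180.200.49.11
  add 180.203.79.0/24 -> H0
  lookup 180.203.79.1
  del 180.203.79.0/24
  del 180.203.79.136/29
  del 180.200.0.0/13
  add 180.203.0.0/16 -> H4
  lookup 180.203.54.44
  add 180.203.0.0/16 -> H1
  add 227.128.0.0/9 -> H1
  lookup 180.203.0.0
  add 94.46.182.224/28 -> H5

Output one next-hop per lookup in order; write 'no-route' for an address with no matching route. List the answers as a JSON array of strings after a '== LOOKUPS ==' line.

Trace:
  + 180.203.64.0/20 (H4) depth=20
  del 180.203.64.0/20 (clear depth 20)
  + 94.0.0.0/8 (H5) depth=8
  del 94.0.0.0/8 (clear depth 8)
  + 227.251.160.0/20 (H5) depth=20
  + 0.0.0.0/0 (H4) depth=0
  lookup 227.251.160.1: bits 11100011111110111010 walk d0:H4→d1:-→d2:-→d3:-→d4:-→d5:-→d6:-→d7:-→d8:-→d9:-→d10:-→d11:-→d12:-→d13:-→d14:-→d15:-→d16:-→d17:-→d18:-→d19:-→d20:H5 -> H5
  + 94.46.176.0/20 (H0) depth=20
  lookup 80.77.239.13: bits 0101 walk d0:H4→d1:-→d2:-→d3:-→d4:- -> H4
  lookup 227.251.160.63: bits 11100011111110111010 walk d0:H4→d1:-→d2:-→d3:-→d4:-→d5:-→d6:-→d7:-→d8:-→d9:-→d10:-→d11:-→d12:-→d13:-→d14:-→d15:-→d16:-→d17:-→d18:-→d19:-→d20:H5 -> H5
  lookup 227.251.172.162: bits 11100011111110111010 walk d0:H4→d1:-→d2:-→d3:-→d4:-→d5:-→d6:-→d7:-→d8:-→d9:-→d10:-→d11:-→d12:-→d13:-→d14:-→d15:-→d16:-→d17:-→d18:-→d19:-→d20:H5 -> H5
  lookup 227.251.162.110: bits 11100011111110111010 walk d0:H4→d1:-→d2:-→d3:-→d4:-→d5:-→d6:-→d7:-→d8:-→d9:-→d10:-→d11:-→d12:-→d13:-→d14:-→d15:-→d16:-→d17:-→d18:-→d19:-→d20:H5 -> H5
  lookup 94.46.176.25: bits 01011110001011101011 walk d0:H4→d1:-→d2:-→d3:-→d4:-→d5:-→d6:-→d7:-→d8:-→d9:-→d10:-→d11:-→d12:-→d13:-→d14:-→d15:-→d16:-→d17:-→d18:-→d19:-→d20:H0 -> H0
  + 0.0.0.0/0 (H5) depth=0
  + 0.0.0.0/0 (H0) depth=0
  lookup 227.251.160.0: bits 11100011111110111010 walk d0:H0→d1:-→d2:-→d3:-→d4:-→d5:-→d6:-→d7:-→d8:-→d9:-→d10:-→d11:-→d12:-→d13:-→d14:-→d15:-→d16:-→d17:-→d18:-→d19:-→d20:H5 -> H5
  lookup 227.251.160.48: bits 11100011111110111010 walk d0:H0→d1:-→d2:-→d3:-→d4:-→d5:-→d6:-→d7:-→d8:-→d9:-→d10:-→d11:-→d12:-→d13:-→d14:-→d15:-→d16:-→d17:-→d18:-→d19:-→d20:H5 -> H5
  del 0.0.0.0/0 (clear depth 0)
  lookup 227.251.160.26: bits 11100011111110111010 walk d0:-→d1:-→d2:-→d3:-→d4:-→d5:-→d6:-→d7:-→d8:-→d9:-→d10:-→d11:-→d12:-→d13:-→d14:-→d15:-→d16:-→d17:-→d18:-→d19:-→d20:H5 -> H5
  lookup 63.232.25.155: bits 0 walk d0:-→d1:- -> no-route
  del 227.251.160.0/20 (clear depth 20)
  del 94.46.176.0/20 (clear depth 20)
  + 180.200.0.0/13 (H1) depth=13
  lookup 180.200.0.1: bits 10110100110010 walk d0:-→d1:-→d2:-→d3:-→d4:-→d5:-→d6:-→d7:-→d8:-→d9:-→d10:-→d11:-→d12:-→d13:H1→d14:- -> H1
  lookup 180.200.254.176: bits 10110100110010 walk d0:-→d1:-→d2:-→d3:-→d4:-→d5:-→d6:-→d7:-→d8:-→d9:-→d10:-→d11:-→d12:-→d13:H1→d14:- -> H1
  + 180.203.79.136/29 (H1) depth=29
  lookup 180.200.49.11: bits 10110100110010 walk d0:-→d1:-→d2:-→d3:-→d4:-→d5:-→d6:-→d7:-→d8:-→d9:-→d10:-→d11:-→d12:-→d13:H1→d14:- -> H1
  + 180.203.79.0/24 (H0) depth=24
  lookup 180.203.79.1: bits 101101001100101101001111 walk d0:-→d1:-→d2:-→d3:-→d4:-→d5:-→d6:-→d7:-→d8:-→d9:-→d10:-→d11:-→d12:-→d13:H1→d14:-→d15:-→d16:-→d17:-→d18:-→d19:-→d20:-→d21:-→d22:-→d23:-→d24:H0 -> H0
  del 180.203.79.0/24 (clear depth 24)
  del 180.203.79.136/29 (clear depth 29)
  del 180.200.0.0/13 (clear depth 13)
  + 180.203.0.0/16 (H4) depth=16
  lookup 180.203.54.44: bits 10110100110010110 walk d0:-→d1:-→d2:-→d3:-→d4:-→d5:-→d6:-→d7:-→d8:-→d9:-→d10:-→d11:-→d12:-→d13:-→d14:-→d15:-→d16:H4→d17:- -> H4
  + 180.203.0.0/16 (H1) depth=16
  + 227.128.0.0/9 (H1) depth=9
  lookup 180.203.0.0: bits 10110100110010110 walk d0:-→d1:-→d2:-→d3:-→d4:-→d5:-→d6:-→d7:-→d8:-→d9:-→d10:-→d11:-→d12:-→d13:-→d14:-→d15:-→d16:H1→d17:- -> H1
  + 94.46.182.224/28 (H5) depth=28

== LOOKUPS ==
["H5","H4","H5","H5","H5","H0","H5","H5","H5","no-route","H1","H1","H1","H0","H4","H1"]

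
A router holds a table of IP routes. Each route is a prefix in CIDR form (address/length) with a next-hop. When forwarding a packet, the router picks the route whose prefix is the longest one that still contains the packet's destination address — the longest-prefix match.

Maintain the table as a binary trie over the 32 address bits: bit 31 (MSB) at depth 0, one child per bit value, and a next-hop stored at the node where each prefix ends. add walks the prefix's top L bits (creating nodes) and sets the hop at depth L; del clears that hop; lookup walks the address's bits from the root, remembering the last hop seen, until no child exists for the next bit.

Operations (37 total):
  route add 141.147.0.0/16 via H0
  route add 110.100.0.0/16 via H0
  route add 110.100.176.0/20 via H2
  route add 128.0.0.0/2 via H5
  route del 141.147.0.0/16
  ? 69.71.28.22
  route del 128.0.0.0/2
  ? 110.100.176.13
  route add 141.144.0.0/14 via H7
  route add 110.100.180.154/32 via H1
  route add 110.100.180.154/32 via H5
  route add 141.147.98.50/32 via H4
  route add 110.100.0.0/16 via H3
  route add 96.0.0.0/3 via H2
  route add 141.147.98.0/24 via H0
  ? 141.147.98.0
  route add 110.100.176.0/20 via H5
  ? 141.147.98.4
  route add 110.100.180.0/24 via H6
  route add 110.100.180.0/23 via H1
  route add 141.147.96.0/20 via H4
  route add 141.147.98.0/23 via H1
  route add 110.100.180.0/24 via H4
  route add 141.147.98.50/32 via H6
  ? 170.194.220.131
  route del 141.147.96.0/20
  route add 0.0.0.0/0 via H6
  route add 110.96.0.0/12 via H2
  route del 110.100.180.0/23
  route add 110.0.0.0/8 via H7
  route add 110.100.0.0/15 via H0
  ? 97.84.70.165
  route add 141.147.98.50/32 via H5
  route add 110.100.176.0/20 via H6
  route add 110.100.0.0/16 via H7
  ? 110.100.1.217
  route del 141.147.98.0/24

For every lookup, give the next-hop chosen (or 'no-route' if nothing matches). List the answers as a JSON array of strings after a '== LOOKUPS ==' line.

Trace:
  + 141.147.0.0/16 (H0) depth=16
  + 110.100.0.0/16 (H0) depth=16
  + 110.100.176.0/20 (H2) depth=20
  + 128.0.0.0/2 (H5) depth=2
  del 141.147.0.0/16 (clear depth 16)
  ? 69.71.28.22  path d0:-→d1:-→d2:-  best=no-route
  del 128.0.0.0/2 (clear depth 2)
  ? 110.100.176.13  path d0:-→d1:-→d2:-→d3:-→d4:-→d5:-→d6:-→d7:-→d8:-→d9:-→d10:-→d11:-→d12:-→d13:-→d14:-→d15:-→d16:H0→d17:-→d18:-→d19:-→d20:H2  best=H2
  + 141.144.0.0/14 (H7) depth=14
  + 110.100.180.154/32 (H1) depth=32
  + 110.100.180.154/32 (H5) depth=32
  + 141.147.98.50/32 (H4) depth=32
  + 110.100.0.0/16 (H3) depth=16
  + 96.0.0.0/3 (H2) depth=3
  + 141.147.98.0/24 (H0) depth=24
  ? 141.147.98.0  path d0:-→d1:-→d2:-→d3:-→d4:-→d5:-→d6:-→d7:-→d8:-→d9:-→d10:-→d11:-→d12:-→d13:-→d14:H7→d15:-→d16:-→d17:-→d18:-→d19:-→d20:-→d21:-→d22:-→d23:-→d24:H0→d25:-→d26:-  best=H0
  + 110.100.176.0/20 (H5) depth=20
  ? 141.147.98.4  path d0:-→d1:-→d2:-→d3:-→d4:-→d5:-→d6:-→d7:-→d8:-→d9:-→d10:-→d11:-→d12:-→d13:-→d14:H7→d15:-→d16:-→d17:-→d18:-→d19:-→d20:-→d21:-→d22:-→d23:-→d24:H0→d25:-→d26:-  best=H0
  + 110.100.180.0/24 (H6) depth=24
  + 110.100.180.0/23 (H1) depth=23
  + 141.147.96.0/20 (H4) depth=20
  + 141.147.98.0/23 (H1) depth=23
  + 110.100.180.0/24 (H4) depth=24
  + 141.147.98.50/32 (H6) depth=32
  ? 170.194.220.131  path d0:-→d1:-→d2:-  best=no-route
  del 141.147.96.0/20 (clear depth 20)
  + 0.0.0.0/0 (H6) depth=0
  + 110.96.0.0/12 (H2) depth=12
  del 110.100.180.0/23 (clear depth 23)
  + 110.0.0.0/8 (H7) depth=8
  + 110.100.0.0/15 (H0) depth=15
  ? 97.84.70.165  path d0:H6→d1:-→d2:-→d3:H2→d4:-  best=H2
  + 141.147.98.50/32 (H5) depth=32
  + 110.100.176.0/20 (H6) depth=20
  + 110.100.0.0/16 (H7) depth=16
  ? 110.100.1.217  path d0:H6→d1:-→d2:-→d3:H2→d4:-→d5:-→d6:-→d7:-→d8:H7→d9:-→d10:-→d11:-→d12:H2→d13:-→d14:-→d15:H0→d16:H7  best=H7
  del 141.147.98.0/24 (clear depth 24)

== LOOKUPS ==
["no-route","H2","H0","H0","no-route","H2","H7"]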